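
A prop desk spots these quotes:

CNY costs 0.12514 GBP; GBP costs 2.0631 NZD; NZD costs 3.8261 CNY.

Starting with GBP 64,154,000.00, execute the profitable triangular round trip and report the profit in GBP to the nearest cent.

Profit: GBP 791,788.43

Profitable loop is GBP → CNY → NZD → GBP:
GBP 64,154,000.00 ÷ 0.12514 = CNY 512,657,823.24
CNY 512,657,823.24 ÷ 3.8261 = NZD 133,989,656.11
NZD 133,989,656.11 ÷ 2.0631 = GBP 64,945,788.43
Profit = GBP 64,945,788.43 − GBP 64,154,000.00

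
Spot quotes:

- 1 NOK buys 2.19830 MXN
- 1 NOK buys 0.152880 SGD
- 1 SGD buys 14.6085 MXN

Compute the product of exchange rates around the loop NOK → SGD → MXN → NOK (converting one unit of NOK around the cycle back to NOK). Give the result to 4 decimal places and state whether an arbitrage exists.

Around NOK → SGD → MXN → NOK: 1 × 0.152880 × 14.6085 ÷ 2.19830 = 1.015943
Product > 1; profitable direction is NOK → SGD → MXN → NOK.

1.0159 (arbitrage exists)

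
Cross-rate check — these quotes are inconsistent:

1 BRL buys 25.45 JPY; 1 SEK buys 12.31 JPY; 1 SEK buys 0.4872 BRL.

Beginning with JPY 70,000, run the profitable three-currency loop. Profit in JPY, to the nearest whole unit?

Profit: JPY 507

Profitable loop is JPY → SEK → BRL → JPY:
JPY 70,000 ÷ 12.31 = SEK 5,686.43
SEK 5,686.43 × 0.4872 = BRL 2,770.43
BRL 2,770.43 × 25.45 = JPY 70,507
Profit = JPY 70,507 − JPY 70,000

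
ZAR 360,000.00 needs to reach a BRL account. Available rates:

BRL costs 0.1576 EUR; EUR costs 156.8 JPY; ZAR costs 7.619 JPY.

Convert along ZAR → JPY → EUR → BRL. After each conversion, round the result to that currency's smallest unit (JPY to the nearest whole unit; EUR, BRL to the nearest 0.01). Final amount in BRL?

BRL 110,993.65

ZAR 360,000.00 × 7.619 = JPY 2,742,840
JPY 2,742,840 ÷ 156.8 = EUR 17,492.60
EUR 17,492.60 ÷ 0.1576 = BRL 110,993.65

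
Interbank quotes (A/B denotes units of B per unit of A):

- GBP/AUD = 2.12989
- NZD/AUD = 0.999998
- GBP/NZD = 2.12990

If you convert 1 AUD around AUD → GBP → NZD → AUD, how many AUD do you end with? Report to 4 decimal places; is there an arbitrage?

Around AUD → GBP → NZD → AUD: 1 ÷ 2.12989 × 2.12990 × 0.999998 = 1.000003
Product ≈ 1 (deviation 0.000%, within rounding noise).

1.0000 (no arbitrage)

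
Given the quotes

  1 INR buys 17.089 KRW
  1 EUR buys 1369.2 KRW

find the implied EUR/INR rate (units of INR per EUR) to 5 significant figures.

EUR/INR = 80.122

1 EUR × 1369.2 = 1369.2 KRW
1369.2 KRW ÷ 17.089 = 80.1217 INR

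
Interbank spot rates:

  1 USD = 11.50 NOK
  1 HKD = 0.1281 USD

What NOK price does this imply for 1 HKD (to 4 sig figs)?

1 HKD × 0.1281 = 0.1281 USD
0.1281 USD × 11.50 = 1.47315 NOK

HKD/NOK = 1.473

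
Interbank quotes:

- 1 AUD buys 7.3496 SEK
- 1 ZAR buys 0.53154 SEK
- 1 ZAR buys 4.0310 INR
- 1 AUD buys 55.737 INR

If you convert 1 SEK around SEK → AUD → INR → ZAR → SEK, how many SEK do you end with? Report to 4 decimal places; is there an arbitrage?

1.0000 (no arbitrage)

Around SEK → AUD → INR → ZAR → SEK: 1 ÷ 7.3496 × 55.737 ÷ 4.0310 × 0.53154 = 1.000007
Product ≈ 1 (deviation 0.001%, within rounding noise).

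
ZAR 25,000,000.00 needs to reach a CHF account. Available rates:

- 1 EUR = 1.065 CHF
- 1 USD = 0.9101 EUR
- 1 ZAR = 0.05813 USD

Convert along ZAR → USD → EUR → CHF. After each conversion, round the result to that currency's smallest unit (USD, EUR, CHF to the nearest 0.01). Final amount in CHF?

ZAR 25,000,000.00 × 0.05813 = USD 1,453,250.00
USD 1,453,250.00 × 0.9101 = EUR 1,322,602.82
EUR 1,322,602.82 × 1.065 = CHF 1,408,572.00

CHF 1,408,572.00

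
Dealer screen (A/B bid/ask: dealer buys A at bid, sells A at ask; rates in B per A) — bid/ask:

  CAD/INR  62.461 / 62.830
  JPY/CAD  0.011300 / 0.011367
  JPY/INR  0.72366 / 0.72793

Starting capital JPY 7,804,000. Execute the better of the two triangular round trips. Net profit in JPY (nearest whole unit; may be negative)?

Best loop JPY → INR → CAD → JPY:
JPY 7,804,000 × 0.72366 (sell JPY at bid) = INR 5,647,442.64
INR 5,647,442.64 ÷ 62.830 (buy CAD at ask) = CAD 89,884.49
CAD 89,884.49 ÷ 0.011367 (buy JPY at ask) = JPY 7,907,495

Net profit: JPY 103,495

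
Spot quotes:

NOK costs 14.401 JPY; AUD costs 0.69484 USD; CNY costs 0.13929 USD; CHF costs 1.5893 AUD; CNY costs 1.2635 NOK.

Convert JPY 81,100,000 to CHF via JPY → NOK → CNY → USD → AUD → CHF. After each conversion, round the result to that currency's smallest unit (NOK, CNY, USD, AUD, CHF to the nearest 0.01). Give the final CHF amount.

CHF 562,188.82

JPY 81,100,000 ÷ 14.401 = NOK 5,631,553.36
NOK 5,631,553.36 ÷ 1.2635 = CNY 4,457,105.94
CNY 4,457,105.94 × 0.13929 = USD 620,830.29
USD 620,830.29 ÷ 0.69484 = AUD 893,486.69
AUD 893,486.69 ÷ 1.5893 = CHF 562,188.82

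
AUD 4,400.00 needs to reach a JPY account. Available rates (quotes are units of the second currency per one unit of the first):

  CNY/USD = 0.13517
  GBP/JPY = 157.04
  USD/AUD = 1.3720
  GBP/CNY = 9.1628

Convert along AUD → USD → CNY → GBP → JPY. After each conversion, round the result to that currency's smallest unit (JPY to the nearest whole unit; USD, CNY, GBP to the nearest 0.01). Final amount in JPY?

JPY 406,632

AUD 4,400.00 ÷ 1.3720 = USD 3,207.00
USD 3,207.00 ÷ 0.13517 = CNY 23,725.68
CNY 23,725.68 ÷ 9.1628 = GBP 2,589.35
GBP 2,589.35 × 157.04 = JPY 406,632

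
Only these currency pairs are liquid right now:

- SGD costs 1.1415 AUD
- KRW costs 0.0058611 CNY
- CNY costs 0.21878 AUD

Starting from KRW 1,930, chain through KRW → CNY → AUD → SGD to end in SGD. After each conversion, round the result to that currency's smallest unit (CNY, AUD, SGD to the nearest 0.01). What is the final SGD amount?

SGD 2.16

KRW 1,930 × 0.0058611 = CNY 11.31
CNY 11.31 × 0.21878 = AUD 2.47
AUD 2.47 ÷ 1.1415 = SGD 2.16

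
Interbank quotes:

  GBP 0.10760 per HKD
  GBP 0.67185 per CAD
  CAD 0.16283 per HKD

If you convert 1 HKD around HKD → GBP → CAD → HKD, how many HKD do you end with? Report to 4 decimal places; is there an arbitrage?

Around HKD → GBP → CAD → HKD: 1 × 0.10760 ÷ 0.67185 ÷ 0.16283 = 0.983571
Product < 1; profitable direction is HKD → CAD → GBP → HKD.

0.9836 (arbitrage exists)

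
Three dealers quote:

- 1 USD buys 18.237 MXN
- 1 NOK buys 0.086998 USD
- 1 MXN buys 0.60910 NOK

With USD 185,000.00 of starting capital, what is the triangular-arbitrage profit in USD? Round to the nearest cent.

Profit: USD 6,434.61

Profitable loop is USD → NOK → MXN → USD:
USD 185,000.00 ÷ 0.086998 = NOK 2,126,485.67
NOK 2,126,485.67 ÷ 0.60910 = MXN 3,491,193.02
MXN 3,491,193.02 ÷ 18.237 = USD 191,434.61
Profit = USD 191,434.61 − USD 185,000.00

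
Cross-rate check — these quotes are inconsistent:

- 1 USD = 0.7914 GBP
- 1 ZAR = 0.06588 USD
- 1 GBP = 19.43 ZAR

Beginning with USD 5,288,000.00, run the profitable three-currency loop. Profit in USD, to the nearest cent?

Profit: USD 68,904.25

Profitable loop is USD → GBP → ZAR → USD:
USD 5,288,000.00 × 0.7914 = GBP 4,184,923.20
GBP 4,184,923.20 × 19.43 = ZAR 81,313,057.78
ZAR 81,313,057.78 × 0.06588 = USD 5,356,904.25
Profit = USD 5,356,904.25 − USD 5,288,000.00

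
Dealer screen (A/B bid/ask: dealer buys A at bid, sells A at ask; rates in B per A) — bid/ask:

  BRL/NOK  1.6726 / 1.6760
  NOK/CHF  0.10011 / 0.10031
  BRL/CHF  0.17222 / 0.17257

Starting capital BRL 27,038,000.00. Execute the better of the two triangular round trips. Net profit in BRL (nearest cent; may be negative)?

Net profit: BRL 659,457.45

Best loop BRL → CHF → NOK → BRL:
BRL 27,038,000.00 × 0.17222 (sell BRL at bid) = CHF 4,656,484.36
CHF 4,656,484.36 ÷ 0.10031 (buy NOK at ask) = NOK 46,420,938.69
NOK 46,420,938.69 ÷ 1.6760 (buy BRL at ask) = BRL 27,697,457.45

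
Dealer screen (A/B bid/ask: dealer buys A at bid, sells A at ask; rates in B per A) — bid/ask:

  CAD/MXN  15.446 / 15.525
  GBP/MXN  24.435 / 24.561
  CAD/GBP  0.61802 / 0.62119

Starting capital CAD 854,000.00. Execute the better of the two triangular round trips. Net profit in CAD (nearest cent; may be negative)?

Best loop CAD → MXN → GBP → CAD:
CAD 854,000.00 × 15.446 (sell CAD at bid) = MXN 13,190,884.00
MXN 13,190,884.00 ÷ 24.561 (buy GBP at ask) = GBP 537,066.24
GBP 537,066.24 ÷ 0.62119 (buy CAD at ask) = CAD 864,576.45

Net profit: CAD 10,576.45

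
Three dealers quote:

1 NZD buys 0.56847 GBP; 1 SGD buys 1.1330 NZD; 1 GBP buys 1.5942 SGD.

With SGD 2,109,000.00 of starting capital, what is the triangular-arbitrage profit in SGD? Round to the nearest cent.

Profitable loop is SGD → NZD → GBP → SGD:
SGD 2,109,000.00 × 1.1330 = NZD 2,389,497.00
NZD 2,389,497.00 × 0.56847 = GBP 1,358,357.36
GBP 1,358,357.36 × 1.5942 = SGD 2,165,493.30
Profit = SGD 2,165,493.30 − SGD 2,109,000.00

Profit: SGD 56,493.30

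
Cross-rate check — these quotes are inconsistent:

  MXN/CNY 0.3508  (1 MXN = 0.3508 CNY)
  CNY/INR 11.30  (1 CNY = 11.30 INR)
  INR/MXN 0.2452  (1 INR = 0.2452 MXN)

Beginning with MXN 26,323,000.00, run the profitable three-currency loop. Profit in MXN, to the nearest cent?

Profitable loop is MXN → INR → CNY → MXN:
MXN 26,323,000.00 ÷ 0.2452 = INR 107,353,181.08
INR 107,353,181.08 ÷ 11.30 = CNY 9,500,281.51
CNY 9,500,281.51 ÷ 0.3508 = MXN 27,081,760.29
Profit = MXN 27,081,760.29 − MXN 26,323,000.00

Profit: MXN 758,760.29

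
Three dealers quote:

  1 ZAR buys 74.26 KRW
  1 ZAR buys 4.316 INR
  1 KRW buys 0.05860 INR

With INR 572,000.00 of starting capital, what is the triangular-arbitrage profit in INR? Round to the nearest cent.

Profitable loop is INR → ZAR → KRW → INR:
INR 572,000.00 ÷ 4.316 = ZAR 132,530.12
ZAR 132,530.12 × 74.26 = KRW 9,841,687
KRW 9,841,687 × 0.05860 = INR 576,722.84
Profit = INR 576,722.84 − INR 572,000.00

Profit: INR 4,722.84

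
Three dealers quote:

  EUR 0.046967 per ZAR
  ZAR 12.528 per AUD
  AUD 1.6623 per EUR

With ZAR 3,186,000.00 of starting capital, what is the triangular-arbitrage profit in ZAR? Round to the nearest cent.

Profit: ZAR 71,330.32

Profitable loop is ZAR → AUD → EUR → ZAR:
ZAR 3,186,000.00 ÷ 12.528 = AUD 254,310.34
AUD 254,310.34 ÷ 1.6623 = EUR 152,987.03
EUR 152,987.03 ÷ 0.046967 = ZAR 3,257,330.32
Profit = ZAR 3,257,330.32 − ZAR 3,186,000.00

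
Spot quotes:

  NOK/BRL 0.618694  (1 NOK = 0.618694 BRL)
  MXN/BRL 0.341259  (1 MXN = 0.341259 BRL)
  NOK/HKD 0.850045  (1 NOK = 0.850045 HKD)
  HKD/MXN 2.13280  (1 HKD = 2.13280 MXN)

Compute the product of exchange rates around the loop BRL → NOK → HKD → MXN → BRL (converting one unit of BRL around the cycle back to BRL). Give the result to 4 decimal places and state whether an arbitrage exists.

Around BRL → NOK → HKD → MXN → BRL: 1 ÷ 0.618694 × 0.850045 × 2.13280 × 0.341259 = 1.000001
Product ≈ 1 (deviation 0.000%, within rounding noise).

1.0000 (no arbitrage)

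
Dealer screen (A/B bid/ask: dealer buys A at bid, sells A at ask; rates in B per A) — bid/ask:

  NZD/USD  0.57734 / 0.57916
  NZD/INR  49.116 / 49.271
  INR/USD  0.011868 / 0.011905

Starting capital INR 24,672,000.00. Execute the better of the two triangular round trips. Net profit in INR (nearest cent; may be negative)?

Net profit: INR 159,692.71

Best loop INR → USD → NZD → INR:
INR 24,672,000.00 × 0.011868 (sell INR at bid) = USD 292,807.30
USD 292,807.30 ÷ 0.57916 (buy NZD at ask) = NZD 505,572.37
NZD 505,572.37 × 49.116 (sell NZD at bid) = INR 24,831,692.71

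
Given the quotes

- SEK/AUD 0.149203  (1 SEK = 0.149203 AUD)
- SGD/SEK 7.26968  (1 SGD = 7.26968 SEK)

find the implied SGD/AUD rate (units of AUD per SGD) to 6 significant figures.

SGD/AUD = 1.08466

1 SGD × 7.26968 = 7.26968 SEK
7.26968 SEK × 0.149203 = 1.08466 AUD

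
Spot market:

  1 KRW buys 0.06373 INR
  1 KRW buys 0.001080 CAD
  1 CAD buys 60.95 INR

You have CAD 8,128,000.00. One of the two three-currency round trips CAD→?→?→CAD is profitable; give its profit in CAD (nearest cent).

Profit: CAD 267,319.76

Profitable loop is CAD → INR → KRW → CAD:
CAD 8,128,000.00 × 60.95 = INR 495,401,600.00
INR 495,401,600.00 ÷ 0.06373 = KRW 7,773,444,218
KRW 7,773,444,218 × 0.001080 = CAD 8,395,319.76
Profit = CAD 8,395,319.76 − CAD 8,128,000.00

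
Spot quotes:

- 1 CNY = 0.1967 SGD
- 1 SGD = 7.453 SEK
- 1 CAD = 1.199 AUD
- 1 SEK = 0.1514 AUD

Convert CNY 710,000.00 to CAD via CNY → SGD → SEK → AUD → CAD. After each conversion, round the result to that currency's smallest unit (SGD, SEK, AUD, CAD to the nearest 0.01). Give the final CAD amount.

CAD 131,431.82

CNY 710,000.00 × 0.1967 = SGD 139,657.00
SGD 139,657.00 × 7.453 = SEK 1,040,863.62
SEK 1,040,863.62 × 0.1514 = AUD 157,586.75
AUD 157,586.75 ÷ 1.199 = CAD 131,431.82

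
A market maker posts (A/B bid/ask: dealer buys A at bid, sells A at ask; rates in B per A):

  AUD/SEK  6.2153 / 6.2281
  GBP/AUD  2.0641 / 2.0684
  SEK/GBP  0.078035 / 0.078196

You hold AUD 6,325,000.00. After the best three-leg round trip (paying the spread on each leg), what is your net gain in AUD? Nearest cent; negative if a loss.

Best loop AUD → SEK → GBP → AUD:
AUD 6,325,000.00 × 6.2153 (sell AUD at bid) = SEK 39,311,772.50
SEK 39,311,772.50 × 0.078035 (sell SEK at bid) = GBP 3,067,694.17
GBP 3,067,694.17 × 2.0641 (sell GBP at bid) = AUD 6,332,027.53

Net profit: AUD 7,027.53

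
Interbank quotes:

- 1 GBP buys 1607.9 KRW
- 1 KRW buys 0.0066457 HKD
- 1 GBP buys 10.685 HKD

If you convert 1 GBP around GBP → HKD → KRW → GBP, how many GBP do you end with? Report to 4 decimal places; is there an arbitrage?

Around GBP → HKD → KRW → GBP: 1 × 10.685 ÷ 0.0066457 ÷ 1607.9 = 0.999942
Product ≈ 1 (deviation 0.006%, within rounding noise).

0.9999 (no arbitrage)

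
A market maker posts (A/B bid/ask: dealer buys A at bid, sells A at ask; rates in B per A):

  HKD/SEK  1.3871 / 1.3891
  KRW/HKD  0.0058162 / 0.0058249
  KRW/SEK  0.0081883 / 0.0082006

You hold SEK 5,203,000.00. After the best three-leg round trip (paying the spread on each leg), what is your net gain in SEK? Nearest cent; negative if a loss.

Net profit: SEK 62,329.89

Best loop SEK → HKD → KRW → SEK:
SEK 5,203,000.00 ÷ 1.3891 (buy HKD at ask) = HKD 3,745,590.67
HKD 3,745,590.67 ÷ 0.0058249 (buy KRW at ask) = KRW 643,030,897
KRW 643,030,897 × 0.0081883 (sell KRW at bid) = SEK 5,265,329.89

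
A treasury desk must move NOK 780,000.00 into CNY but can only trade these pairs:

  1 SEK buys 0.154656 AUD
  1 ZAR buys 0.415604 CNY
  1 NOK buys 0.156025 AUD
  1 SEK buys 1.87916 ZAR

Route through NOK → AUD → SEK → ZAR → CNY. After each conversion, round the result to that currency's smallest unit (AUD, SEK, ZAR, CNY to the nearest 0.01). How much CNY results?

NOK 780,000.00 × 0.156025 = AUD 121,699.50
AUD 121,699.50 ÷ 0.154656 = SEK 786,904.48
SEK 786,904.48 × 1.87916 = ZAR 1,478,719.42
ZAR 1,478,719.42 × 0.415604 = CNY 614,561.71

CNY 614,561.71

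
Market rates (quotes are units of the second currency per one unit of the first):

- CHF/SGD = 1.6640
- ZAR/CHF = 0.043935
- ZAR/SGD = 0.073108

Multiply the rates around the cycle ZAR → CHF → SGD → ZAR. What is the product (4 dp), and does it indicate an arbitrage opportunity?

Around ZAR → CHF → SGD → ZAR: 1 × 0.043935 × 1.6640 ÷ 0.073108 = 0.999998
Product ≈ 1 (deviation 0.000%, within rounding noise).

1.0000 (no arbitrage)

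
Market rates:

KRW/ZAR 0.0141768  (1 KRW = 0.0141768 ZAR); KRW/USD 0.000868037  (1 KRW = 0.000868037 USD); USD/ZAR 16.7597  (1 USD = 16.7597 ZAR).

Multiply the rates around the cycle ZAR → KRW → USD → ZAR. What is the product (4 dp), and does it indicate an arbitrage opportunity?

Around ZAR → KRW → USD → ZAR: 1 ÷ 0.0141768 × 0.000868037 × 16.7597 = 1.026186
Product > 1; profitable direction is ZAR → KRW → USD → ZAR.

1.0262 (arbitrage exists)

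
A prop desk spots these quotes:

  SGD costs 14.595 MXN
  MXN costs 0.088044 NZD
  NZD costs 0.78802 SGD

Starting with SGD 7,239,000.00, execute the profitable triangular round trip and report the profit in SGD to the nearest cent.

Profit: SGD 91,265.10

Profitable loop is SGD → MXN → NZD → SGD:
SGD 7,239,000.00 × 14.595 = MXN 105,653,205.00
MXN 105,653,205.00 × 0.088044 = NZD 9,302,130.78
NZD 9,302,130.78 × 0.78802 = SGD 7,330,265.10
Profit = SGD 7,330,265.10 − SGD 7,239,000.00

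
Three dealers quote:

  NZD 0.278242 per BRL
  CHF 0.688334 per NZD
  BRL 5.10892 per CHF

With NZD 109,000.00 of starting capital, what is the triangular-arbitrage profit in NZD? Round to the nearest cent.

Profitable loop is NZD → BRL → CHF → NZD:
NZD 109,000.00 ÷ 0.278242 = BRL 391,745.32
BRL 391,745.32 ÷ 5.10892 = CHF 76,678.69
CHF 76,678.69 ÷ 0.688334 = NZD 111,397.51
Profit = NZD 111,397.51 − NZD 109,000.00

Profit: NZD 2,397.51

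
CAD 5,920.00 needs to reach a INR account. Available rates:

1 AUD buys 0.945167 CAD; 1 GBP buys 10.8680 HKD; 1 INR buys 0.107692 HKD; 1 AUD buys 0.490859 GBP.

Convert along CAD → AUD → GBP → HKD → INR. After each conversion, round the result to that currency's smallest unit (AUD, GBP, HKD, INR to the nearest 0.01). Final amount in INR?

INR 310,267.62

CAD 5,920.00 ÷ 0.945167 = AUD 6,263.44
AUD 6,263.44 × 0.490859 = GBP 3,074.47
GBP 3,074.47 × 10.8680 = HKD 33,413.34
HKD 33,413.34 ÷ 0.107692 = INR 310,267.62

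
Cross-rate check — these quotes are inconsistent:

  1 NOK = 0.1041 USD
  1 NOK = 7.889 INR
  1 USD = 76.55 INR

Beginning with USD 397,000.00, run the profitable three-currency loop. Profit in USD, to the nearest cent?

Profit: USD 4,018.56

Profitable loop is USD → INR → NOK → USD:
USD 397,000.00 × 76.55 = INR 30,390,350.00
INR 30,390,350.00 ÷ 7.889 = NOK 3,852,243.63
NOK 3,852,243.63 × 0.1041 = USD 401,018.56
Profit = USD 401,018.56 − USD 397,000.00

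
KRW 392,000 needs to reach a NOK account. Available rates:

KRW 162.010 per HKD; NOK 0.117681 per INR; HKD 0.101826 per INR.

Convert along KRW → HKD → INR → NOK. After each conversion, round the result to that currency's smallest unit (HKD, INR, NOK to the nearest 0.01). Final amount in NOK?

NOK 2,796.35

KRW 392,000 ÷ 162.010 = HKD 2,419.60
HKD 2,419.60 ÷ 0.101826 = INR 23,762.10
INR 23,762.10 × 0.117681 = NOK 2,796.35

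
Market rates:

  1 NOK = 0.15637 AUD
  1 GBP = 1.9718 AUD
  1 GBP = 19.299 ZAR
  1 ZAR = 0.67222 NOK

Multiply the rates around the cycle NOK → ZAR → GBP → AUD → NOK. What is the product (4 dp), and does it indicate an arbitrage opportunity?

Around NOK → ZAR → GBP → AUD → NOK: 1 ÷ 0.67222 ÷ 19.299 × 1.9718 ÷ 0.15637 = 0.971993
Product < 1; profitable direction is NOK → AUD → GBP → ZAR → NOK.

0.9720 (arbitrage exists)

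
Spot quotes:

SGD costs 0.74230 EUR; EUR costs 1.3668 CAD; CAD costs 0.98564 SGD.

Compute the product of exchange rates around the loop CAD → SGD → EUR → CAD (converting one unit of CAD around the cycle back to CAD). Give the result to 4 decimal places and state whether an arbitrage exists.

1.0000 (no arbitrage)

Around CAD → SGD → EUR → CAD: 1 × 0.98564 × 0.74230 × 1.3668 = 1.000006
Product ≈ 1 (deviation 0.001%, within rounding noise).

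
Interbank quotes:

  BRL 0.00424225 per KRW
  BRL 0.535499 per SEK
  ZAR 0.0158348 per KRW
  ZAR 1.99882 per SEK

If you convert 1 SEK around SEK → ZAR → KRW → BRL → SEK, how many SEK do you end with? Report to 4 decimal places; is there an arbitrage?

Around SEK → ZAR → KRW → BRL → SEK: 1 × 1.99882 ÷ 0.0158348 × 0.00424225 ÷ 0.535499 = 0.999997
Product ≈ 1 (deviation 0.000%, within rounding noise).

1.0000 (no arbitrage)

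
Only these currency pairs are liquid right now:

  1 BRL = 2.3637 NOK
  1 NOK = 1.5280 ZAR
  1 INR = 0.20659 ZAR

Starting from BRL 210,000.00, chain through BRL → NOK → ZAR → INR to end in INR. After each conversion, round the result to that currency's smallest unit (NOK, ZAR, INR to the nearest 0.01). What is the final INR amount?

INR 3,671,349.34

BRL 210,000.00 × 2.3637 = NOK 496,377.00
NOK 496,377.00 × 1.5280 = ZAR 758,464.06
ZAR 758,464.06 ÷ 0.20659 = INR 3,671,349.34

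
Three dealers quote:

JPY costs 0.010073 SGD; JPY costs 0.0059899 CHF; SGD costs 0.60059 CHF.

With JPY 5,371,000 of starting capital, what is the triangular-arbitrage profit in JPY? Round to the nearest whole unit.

Profitable loop is JPY → SGD → CHF → JPY:
JPY 5,371,000 × 0.010073 = SGD 54,102.08
SGD 54,102.08 × 0.60059 = CHF 32,493.17
CHF 32,493.17 ÷ 0.0059899 = JPY 5,424,660
Profit = JPY 5,424,660 − JPY 5,371,000

Profit: JPY 53,660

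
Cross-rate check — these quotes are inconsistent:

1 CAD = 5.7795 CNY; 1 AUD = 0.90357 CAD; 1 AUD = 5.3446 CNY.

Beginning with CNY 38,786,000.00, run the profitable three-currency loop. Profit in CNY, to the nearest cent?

Profitable loop is CNY → CAD → AUD → CNY:
CNY 38,786,000.00 ÷ 5.7795 = CAD 6,710,961.16
CAD 6,710,961.16 ÷ 0.90357 = AUD 7,427,162.43
AUD 7,427,162.43 × 5.3446 = CNY 39,695,212.32
Profit = CNY 39,695,212.32 − CNY 38,786,000.00

Profit: CNY 909,212.32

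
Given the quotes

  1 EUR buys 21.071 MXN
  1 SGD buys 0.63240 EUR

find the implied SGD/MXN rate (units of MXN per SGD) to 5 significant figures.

1 SGD × 0.63240 = 0.6324 EUR
0.6324 EUR × 21.071 = 13.3253 MXN

SGD/MXN = 13.325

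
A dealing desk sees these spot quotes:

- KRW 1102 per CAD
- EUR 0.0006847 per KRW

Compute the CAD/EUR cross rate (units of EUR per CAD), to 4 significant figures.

CAD/EUR = 0.7545

1 CAD × 1102 = 1102 KRW
1102 KRW × 0.0006847 = 0.754539 EUR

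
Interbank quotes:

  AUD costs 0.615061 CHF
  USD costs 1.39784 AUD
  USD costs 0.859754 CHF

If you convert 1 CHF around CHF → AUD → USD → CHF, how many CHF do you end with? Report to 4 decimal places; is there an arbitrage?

Around CHF → AUD → USD → CHF: 1 ÷ 0.615061 ÷ 1.39784 × 0.859754 = 0.999997
Product ≈ 1 (deviation 0.000%, within rounding noise).

1.0000 (no arbitrage)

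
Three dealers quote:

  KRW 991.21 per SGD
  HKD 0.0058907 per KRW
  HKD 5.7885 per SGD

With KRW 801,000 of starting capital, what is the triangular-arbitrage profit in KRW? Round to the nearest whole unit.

Profit: KRW 6,977

Profitable loop is KRW → HKD → SGD → KRW:
KRW 801,000 × 0.0058907 = HKD 4,718.45
HKD 4,718.45 ÷ 5.7885 = SGD 815.14
SGD 815.14 × 991.21 = KRW 807,977
Profit = KRW 807,977 − KRW 801,000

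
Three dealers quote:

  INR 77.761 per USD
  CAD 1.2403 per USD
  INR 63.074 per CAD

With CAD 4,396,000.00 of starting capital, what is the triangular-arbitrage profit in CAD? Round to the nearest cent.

Profitable loop is CAD → INR → USD → CAD:
CAD 4,396,000.00 × 63.074 = INR 277,273,304.00
INR 277,273,304.00 ÷ 77.761 = USD 3,565,711.65
USD 3,565,711.65 × 1.2403 = CAD 4,422,552.17
Profit = CAD 4,422,552.17 − CAD 4,396,000.00

Profit: CAD 26,552.17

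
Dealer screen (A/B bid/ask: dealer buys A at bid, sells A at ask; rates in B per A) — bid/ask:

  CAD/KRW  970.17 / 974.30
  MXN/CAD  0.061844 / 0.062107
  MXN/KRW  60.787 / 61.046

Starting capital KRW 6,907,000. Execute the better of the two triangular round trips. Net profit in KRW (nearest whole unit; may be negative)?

Net profit: KRW 31,521

Best loop KRW → CAD → MXN → KRW:
KRW 6,907,000 ÷ 974.30 (buy CAD at ask) = CAD 7,089.19
CAD 7,089.19 ÷ 0.062107 (buy MXN at ask) = MXN 114,144.82
MXN 114,144.82 × 60.787 (sell MXN at bid) = KRW 6,938,521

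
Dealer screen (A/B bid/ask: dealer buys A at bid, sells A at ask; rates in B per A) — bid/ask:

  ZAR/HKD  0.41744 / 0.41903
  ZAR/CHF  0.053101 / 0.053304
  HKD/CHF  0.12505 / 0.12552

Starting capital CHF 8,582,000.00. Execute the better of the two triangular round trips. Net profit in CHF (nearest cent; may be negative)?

Net profit: CHF 82,293.64

Best loop CHF → HKD → ZAR → CHF:
CHF 8,582,000.00 ÷ 0.12552 (buy HKD at ask) = HKD 68,371,574.25
HKD 68,371,574.25 ÷ 0.41903 (buy ZAR at ask) = ZAR 163,166,298.96
ZAR 163,166,298.96 × 0.053101 (sell ZAR at bid) = CHF 8,664,293.64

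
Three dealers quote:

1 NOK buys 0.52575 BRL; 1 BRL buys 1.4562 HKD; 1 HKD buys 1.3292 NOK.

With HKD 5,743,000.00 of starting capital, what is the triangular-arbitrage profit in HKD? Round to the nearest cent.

Profitable loop is HKD → NOK → BRL → HKD:
HKD 5,743,000.00 × 1.3292 = NOK 7,633,595.60
NOK 7,633,595.60 × 0.52575 = BRL 4,013,362.89
BRL 4,013,362.89 × 1.4562 = HKD 5,844,259.04
Profit = HKD 5,844,259.04 − HKD 5,743,000.00

Profit: HKD 101,259.04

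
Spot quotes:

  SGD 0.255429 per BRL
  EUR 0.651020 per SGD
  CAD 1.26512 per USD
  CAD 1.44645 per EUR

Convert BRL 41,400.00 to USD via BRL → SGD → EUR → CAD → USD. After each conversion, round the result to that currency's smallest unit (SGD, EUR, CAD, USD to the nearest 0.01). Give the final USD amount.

USD 7,871.12

BRL 41,400.00 × 0.255429 = SGD 10,574.76
SGD 10,574.76 × 0.651020 = EUR 6,884.38
EUR 6,884.38 × 1.44645 = CAD 9,957.91
CAD 9,957.91 ÷ 1.26512 = USD 7,871.12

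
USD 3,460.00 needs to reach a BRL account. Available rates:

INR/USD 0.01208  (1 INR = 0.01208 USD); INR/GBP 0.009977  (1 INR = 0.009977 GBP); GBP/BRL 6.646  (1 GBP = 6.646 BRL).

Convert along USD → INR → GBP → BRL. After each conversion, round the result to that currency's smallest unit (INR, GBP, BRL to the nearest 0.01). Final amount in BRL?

BRL 18,991.94

USD 3,460.00 ÷ 0.01208 = INR 286,423.84
INR 286,423.84 × 0.009977 = GBP 2,857.65
GBP 2,857.65 × 6.646 = BRL 18,991.94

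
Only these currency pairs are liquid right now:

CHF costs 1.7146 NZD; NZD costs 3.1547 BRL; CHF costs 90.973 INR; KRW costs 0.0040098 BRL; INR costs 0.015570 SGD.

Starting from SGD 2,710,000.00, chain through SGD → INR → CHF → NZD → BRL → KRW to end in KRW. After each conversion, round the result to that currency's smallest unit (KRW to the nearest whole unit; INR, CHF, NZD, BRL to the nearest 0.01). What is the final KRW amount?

KRW 2,580,871,233

SGD 2,710,000.00 ÷ 0.015570 = INR 174,052,665.38
INR 174,052,665.38 ÷ 90.973 = CHF 1,913,234.32
CHF 1,913,234.32 × 1.7146 = NZD 3,280,431.57
NZD 3,280,431.57 × 3.1547 = BRL 10,348,777.47
BRL 10,348,777.47 ÷ 0.0040098 = KRW 2,580,871,233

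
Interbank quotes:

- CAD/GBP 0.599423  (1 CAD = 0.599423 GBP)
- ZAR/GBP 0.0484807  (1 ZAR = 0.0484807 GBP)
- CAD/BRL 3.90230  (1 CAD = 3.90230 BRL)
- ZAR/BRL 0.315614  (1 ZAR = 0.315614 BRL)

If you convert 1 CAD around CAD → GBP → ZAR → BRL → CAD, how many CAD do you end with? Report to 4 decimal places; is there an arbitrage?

1.0000 (no arbitrage)

Around CAD → GBP → ZAR → BRL → CAD: 1 × 0.599423 ÷ 0.0484807 × 0.315614 ÷ 3.90230 = 1.000000
Product ≈ 1 (deviation 0.000%, within rounding noise).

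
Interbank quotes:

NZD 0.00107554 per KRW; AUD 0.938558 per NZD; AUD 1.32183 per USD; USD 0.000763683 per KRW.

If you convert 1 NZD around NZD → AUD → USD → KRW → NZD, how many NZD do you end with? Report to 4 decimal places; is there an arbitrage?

Around NZD → AUD → USD → KRW → NZD: 1 × 0.938558 ÷ 1.32183 ÷ 0.000763683 × 0.00107554 = 0.999998
Product ≈ 1 (deviation 0.000%, within rounding noise).

1.0000 (no arbitrage)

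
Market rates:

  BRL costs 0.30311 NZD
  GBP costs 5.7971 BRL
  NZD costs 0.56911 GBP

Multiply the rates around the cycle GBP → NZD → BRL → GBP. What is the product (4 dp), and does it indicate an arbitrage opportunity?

Around GBP → NZD → BRL → GBP: 1 ÷ 0.56911 ÷ 0.30311 ÷ 5.7971 = 0.999983
Product ≈ 1 (deviation 0.002%, within rounding noise).

1.0000 (no arbitrage)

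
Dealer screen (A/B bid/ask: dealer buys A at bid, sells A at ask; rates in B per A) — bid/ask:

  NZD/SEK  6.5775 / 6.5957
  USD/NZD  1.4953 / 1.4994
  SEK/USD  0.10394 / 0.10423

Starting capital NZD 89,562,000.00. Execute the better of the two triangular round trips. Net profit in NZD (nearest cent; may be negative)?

Best loop NZD → SEK → USD → NZD:
NZD 89,562,000.00 × 6.5775 (sell NZD at bid) = SEK 589,094,055.00
SEK 589,094,055.00 × 0.10394 (sell SEK at bid) = USD 61,230,436.08
USD 61,230,436.08 × 1.4953 (sell USD at bid) = NZD 91,557,871.07

Net profit: NZD 1,995,871.07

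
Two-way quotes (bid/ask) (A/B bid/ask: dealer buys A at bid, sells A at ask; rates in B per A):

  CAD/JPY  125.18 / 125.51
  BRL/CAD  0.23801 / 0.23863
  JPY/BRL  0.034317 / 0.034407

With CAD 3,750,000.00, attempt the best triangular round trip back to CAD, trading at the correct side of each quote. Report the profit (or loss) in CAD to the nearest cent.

Best loop CAD → JPY → BRL → CAD:
CAD 3,750,000.00 × 125.18 (sell CAD at bid) = JPY 469,425,000
JPY 469,425,000 × 0.034317 (sell JPY at bid) = BRL 16,109,257.72
BRL 16,109,257.72 × 0.23801 (sell BRL at bid) = CAD 3,834,164.43

Net profit: CAD 84,164.43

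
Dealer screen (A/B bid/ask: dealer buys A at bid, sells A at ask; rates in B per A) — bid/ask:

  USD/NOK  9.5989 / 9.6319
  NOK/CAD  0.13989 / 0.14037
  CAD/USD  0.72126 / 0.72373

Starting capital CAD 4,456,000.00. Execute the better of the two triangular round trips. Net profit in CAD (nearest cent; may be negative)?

Best loop CAD → NOK → USD → CAD:
CAD 4,456,000.00 ÷ 0.14037 (buy NOK at ask) = NOK 31,744,674.79
NOK 31,744,674.79 ÷ 9.6319 (buy USD at ask) = USD 3,295,785.34
USD 3,295,785.34 ÷ 0.72373 (buy CAD at ask) = CAD 4,553,887.97

Net profit: CAD 97,887.97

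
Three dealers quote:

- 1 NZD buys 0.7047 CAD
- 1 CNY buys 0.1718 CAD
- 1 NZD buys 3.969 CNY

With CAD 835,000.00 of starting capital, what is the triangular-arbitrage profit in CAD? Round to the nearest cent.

Profit: CAD 27,951.70

Profitable loop is CAD → CNY → NZD → CAD:
CAD 835,000.00 ÷ 0.1718 = CNY 4,860,302.68
CNY 4,860,302.68 ÷ 3.969 = NZD 1,224,566.06
NZD 1,224,566.06 × 0.7047 = CAD 862,951.70
Profit = CAD 862,951.70 − CAD 835,000.00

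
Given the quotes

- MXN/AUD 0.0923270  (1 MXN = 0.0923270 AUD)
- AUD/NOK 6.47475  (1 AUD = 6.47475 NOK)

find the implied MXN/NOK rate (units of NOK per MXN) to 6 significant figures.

1 MXN × 0.0923270 = 0.092327 AUD
0.092327 AUD × 6.47475 = 0.597794 NOK

MXN/NOK = 0.597794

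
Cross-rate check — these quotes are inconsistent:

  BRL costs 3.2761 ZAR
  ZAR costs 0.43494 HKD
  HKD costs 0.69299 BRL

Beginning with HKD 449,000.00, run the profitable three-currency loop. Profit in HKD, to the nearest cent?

Profitable loop is HKD → ZAR → BRL → HKD:
HKD 449,000.00 ÷ 0.43494 = ZAR 1,032,326.30
ZAR 1,032,326.30 ÷ 3.2761 = BRL 315,108.30
BRL 315,108.30 ÷ 0.69299 = HKD 454,708.29
Profit = HKD 454,708.29 − HKD 449,000.00

Profit: HKD 5,708.29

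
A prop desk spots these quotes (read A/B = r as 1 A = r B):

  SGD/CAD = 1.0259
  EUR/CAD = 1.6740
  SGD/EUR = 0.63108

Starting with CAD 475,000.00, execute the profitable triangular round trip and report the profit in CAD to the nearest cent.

Profitable loop is CAD → SGD → EUR → CAD:
CAD 475,000.00 ÷ 1.0259 = SGD 463,008.09
SGD 463,008.09 × 0.63108 = EUR 292,195.15
EUR 292,195.15 × 1.6740 = CAD 489,134.67
Profit = CAD 489,134.67 − CAD 475,000.00

Profit: CAD 14,134.67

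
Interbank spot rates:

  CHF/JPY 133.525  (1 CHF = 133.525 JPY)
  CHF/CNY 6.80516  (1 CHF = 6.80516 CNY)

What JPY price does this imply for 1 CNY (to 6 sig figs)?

1 CNY ÷ 6.80516 = 0.146947 CHF
0.146947 CHF × 133.525 = 19.6211 JPY

CNY/JPY = 19.6211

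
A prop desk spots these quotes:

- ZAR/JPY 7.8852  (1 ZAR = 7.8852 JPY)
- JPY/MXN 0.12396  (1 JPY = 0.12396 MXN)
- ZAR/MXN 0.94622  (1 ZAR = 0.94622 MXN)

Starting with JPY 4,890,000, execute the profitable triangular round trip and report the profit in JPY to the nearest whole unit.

Profit: JPY 161,391

Profitable loop is JPY → MXN → ZAR → JPY:
JPY 4,890,000 × 0.12396 = MXN 606,164.40
MXN 606,164.40 ÷ 0.94622 = ZAR 640,616.77
ZAR 640,616.77 × 7.8852 = JPY 5,051,391
Profit = JPY 5,051,391 − JPY 4,890,000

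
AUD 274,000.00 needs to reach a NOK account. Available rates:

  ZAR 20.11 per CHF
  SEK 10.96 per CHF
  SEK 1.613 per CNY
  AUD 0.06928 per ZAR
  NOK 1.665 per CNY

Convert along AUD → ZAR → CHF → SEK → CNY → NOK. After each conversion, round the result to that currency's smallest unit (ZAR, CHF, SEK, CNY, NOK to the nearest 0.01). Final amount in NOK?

AUD 274,000.00 ÷ 0.06928 = ZAR 3,954,965.36
ZAR 3,954,965.36 ÷ 20.11 = CHF 196,666.60
CHF 196,666.60 × 10.96 = SEK 2,155,465.94
SEK 2,155,465.94 ÷ 1.613 = CNY 1,336,308.70
CNY 1,336,308.70 × 1.665 = NOK 2,224,953.99

NOK 2,224,953.99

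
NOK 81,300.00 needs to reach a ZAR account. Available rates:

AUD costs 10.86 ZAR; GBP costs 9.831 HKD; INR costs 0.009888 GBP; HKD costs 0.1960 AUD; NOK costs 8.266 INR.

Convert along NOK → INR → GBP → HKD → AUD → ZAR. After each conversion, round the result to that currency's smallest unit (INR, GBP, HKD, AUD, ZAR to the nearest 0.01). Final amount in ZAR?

ZAR 139,052.20

NOK 81,300.00 × 8.266 = INR 672,025.80
INR 672,025.80 × 0.009888 = GBP 6,644.99
GBP 6,644.99 × 9.831 = HKD 65,326.90
HKD 65,326.90 × 0.1960 = AUD 12,804.07
AUD 12,804.07 × 10.86 = ZAR 139,052.20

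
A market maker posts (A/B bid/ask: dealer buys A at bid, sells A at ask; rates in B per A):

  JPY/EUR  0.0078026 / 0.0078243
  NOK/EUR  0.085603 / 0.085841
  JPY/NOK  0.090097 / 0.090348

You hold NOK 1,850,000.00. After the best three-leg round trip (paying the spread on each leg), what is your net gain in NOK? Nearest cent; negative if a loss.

Best loop NOK → JPY → EUR → NOK:
NOK 1,850,000.00 ÷ 0.090348 (buy JPY at ask) = JPY 20,476,380
JPY 20,476,380 × 0.0078026 (sell JPY at bid) = EUR 159,769.00
EUR 159,769.00 ÷ 0.085841 (buy NOK at ask) = NOK 1,861,220.21

Net profit: NOK 11,220.21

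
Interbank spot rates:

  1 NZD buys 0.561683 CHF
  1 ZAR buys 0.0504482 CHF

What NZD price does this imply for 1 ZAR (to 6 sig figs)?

1 ZAR × 0.0504482 = 0.0504482 CHF
0.0504482 CHF ÷ 0.561683 = 0.0898161 NZD

ZAR/NZD = 0.0898161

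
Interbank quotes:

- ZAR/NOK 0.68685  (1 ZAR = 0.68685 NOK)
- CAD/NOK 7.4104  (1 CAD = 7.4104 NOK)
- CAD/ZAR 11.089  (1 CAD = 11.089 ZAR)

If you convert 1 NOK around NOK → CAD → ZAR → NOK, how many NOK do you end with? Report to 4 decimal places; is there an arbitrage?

Around NOK → CAD → ZAR → NOK: 1 ÷ 7.4104 × 11.089 × 0.68685 = 1.027810
Product > 1; profitable direction is NOK → CAD → ZAR → NOK.

1.0278 (arbitrage exists)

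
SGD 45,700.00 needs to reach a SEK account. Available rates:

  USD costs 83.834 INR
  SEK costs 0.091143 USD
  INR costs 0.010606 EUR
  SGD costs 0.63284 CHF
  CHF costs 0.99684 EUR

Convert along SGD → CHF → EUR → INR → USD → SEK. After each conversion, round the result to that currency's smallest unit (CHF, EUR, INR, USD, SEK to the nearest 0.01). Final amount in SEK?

SGD 45,700.00 × 0.63284 = CHF 28,920.79
CHF 28,920.79 × 0.99684 = EUR 28,829.40
EUR 28,829.40 ÷ 0.010606 = INR 2,718,216.10
INR 2,718,216.10 ÷ 83.834 = USD 32,423.79
USD 32,423.79 ÷ 0.091143 = SEK 355,746.35

SEK 355,746.35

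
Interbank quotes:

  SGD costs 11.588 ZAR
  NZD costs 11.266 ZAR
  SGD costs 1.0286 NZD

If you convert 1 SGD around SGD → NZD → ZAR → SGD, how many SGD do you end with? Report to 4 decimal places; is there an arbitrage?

1.0000 (no arbitrage)

Around SGD → NZD → ZAR → SGD: 1 × 1.0286 × 11.266 ÷ 11.588 = 1.000018
Product ≈ 1 (deviation 0.002%, within rounding noise).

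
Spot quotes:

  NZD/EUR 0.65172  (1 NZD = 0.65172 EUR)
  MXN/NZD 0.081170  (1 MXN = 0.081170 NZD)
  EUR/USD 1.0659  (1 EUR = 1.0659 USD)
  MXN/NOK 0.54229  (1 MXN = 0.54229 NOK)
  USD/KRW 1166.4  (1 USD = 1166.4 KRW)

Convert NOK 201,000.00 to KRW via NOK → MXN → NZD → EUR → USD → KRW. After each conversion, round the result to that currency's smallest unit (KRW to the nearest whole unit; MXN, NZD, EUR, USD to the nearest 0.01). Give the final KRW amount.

KRW 24,377,270

NOK 201,000.00 ÷ 0.54229 = MXN 370,650.39
MXN 370,650.39 × 0.081170 = NZD 30,085.69
NZD 30,085.69 × 0.65172 = EUR 19,607.45
EUR 19,607.45 × 1.0659 = USD 20,899.58
USD 20,899.58 × 1166.4 = KRW 24,377,270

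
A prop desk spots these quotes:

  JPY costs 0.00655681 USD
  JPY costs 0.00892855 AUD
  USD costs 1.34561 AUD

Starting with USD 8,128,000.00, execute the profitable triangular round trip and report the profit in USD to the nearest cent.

Profit: USD 97,320.42

Profitable loop is USD → JPY → AUD → USD:
USD 8,128,000.00 ÷ 0.00655681 = JPY 1,239,627,197
JPY 1,239,627,197 × 0.00892855 = AUD 11,068,073.41
AUD 11,068,073.41 ÷ 1.34561 = USD 8,225,320.42
Profit = USD 8,225,320.42 − USD 8,128,000.00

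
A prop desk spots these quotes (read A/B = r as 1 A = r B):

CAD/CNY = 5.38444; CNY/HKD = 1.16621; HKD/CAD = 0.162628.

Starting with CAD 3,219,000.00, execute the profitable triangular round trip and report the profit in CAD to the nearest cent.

Profit: CAD 68,256.56

Profitable loop is CAD → CNY → HKD → CAD:
CAD 3,219,000.00 × 5.38444 = CNY 17,332,512.36
CNY 17,332,512.36 × 1.16621 = HKD 20,213,349.24
HKD 20,213,349.24 × 0.162628 = CAD 3,287,256.56
Profit = CAD 3,287,256.56 − CAD 3,219,000.00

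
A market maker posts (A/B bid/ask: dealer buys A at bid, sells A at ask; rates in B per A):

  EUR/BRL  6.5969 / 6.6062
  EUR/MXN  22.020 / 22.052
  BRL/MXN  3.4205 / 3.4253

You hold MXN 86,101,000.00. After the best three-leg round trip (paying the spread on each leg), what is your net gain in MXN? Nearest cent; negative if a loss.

Best loop MXN → EUR → BRL → MXN:
MXN 86,101,000.00 ÷ 22.052 (buy EUR at ask) = EUR 3,904,453.11
EUR 3,904,453.11 × 6.5969 (sell EUR at bid) = BRL 25,757,286.73
BRL 25,757,286.73 × 3.4205 (sell BRL at bid) = MXN 88,102,799.25

Net profit: MXN 2,001,799.25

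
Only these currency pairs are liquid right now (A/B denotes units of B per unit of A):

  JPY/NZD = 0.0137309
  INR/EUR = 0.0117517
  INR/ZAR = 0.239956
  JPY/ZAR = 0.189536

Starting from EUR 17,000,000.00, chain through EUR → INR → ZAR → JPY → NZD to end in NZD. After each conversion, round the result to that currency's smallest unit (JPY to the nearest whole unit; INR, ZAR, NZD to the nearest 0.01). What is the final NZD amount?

EUR 17,000,000.00 ÷ 0.0117517 = INR 1,446,599,215.43
INR 1,446,599,215.43 × 0.239956 = ZAR 347,120,161.34
ZAR 347,120,161.34 ÷ 0.189536 = JPY 1,831,420,740
JPY 1,831,420,740 × 0.0137309 = NZD 25,147,055.04

NZD 25,147,055.04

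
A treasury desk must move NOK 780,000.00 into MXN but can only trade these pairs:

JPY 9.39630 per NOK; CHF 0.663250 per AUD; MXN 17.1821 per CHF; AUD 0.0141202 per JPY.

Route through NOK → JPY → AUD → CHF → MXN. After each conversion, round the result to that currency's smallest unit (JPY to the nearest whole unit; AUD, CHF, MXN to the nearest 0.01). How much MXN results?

MXN 1,179,358.55

NOK 780,000.00 × 9.39630 = JPY 7,329,114
JPY 7,329,114 × 0.0141202 = AUD 103,488.56
AUD 103,488.56 × 0.663250 = CHF 68,638.79
CHF 68,638.79 × 17.1821 = MXN 1,179,358.55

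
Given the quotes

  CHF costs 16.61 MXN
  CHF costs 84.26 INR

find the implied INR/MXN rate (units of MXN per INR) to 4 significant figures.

INR/MXN = 0.1971

1 INR ÷ 84.26 = 0.011868 CHF
0.011868 CHF × 16.61 = 0.197128 MXN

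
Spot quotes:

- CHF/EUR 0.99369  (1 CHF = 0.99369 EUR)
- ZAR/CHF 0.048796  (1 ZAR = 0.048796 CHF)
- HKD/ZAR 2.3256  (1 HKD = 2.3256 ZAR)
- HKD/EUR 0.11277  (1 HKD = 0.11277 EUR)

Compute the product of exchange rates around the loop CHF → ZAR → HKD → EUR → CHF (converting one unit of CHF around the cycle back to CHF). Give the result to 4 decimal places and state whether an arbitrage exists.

Around CHF → ZAR → HKD → EUR → CHF: 1 ÷ 0.048796 ÷ 2.3256 × 0.11277 ÷ 0.99369 = 1.000054
Product ≈ 1 (deviation 0.005%, within rounding noise).

1.0001 (no arbitrage)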